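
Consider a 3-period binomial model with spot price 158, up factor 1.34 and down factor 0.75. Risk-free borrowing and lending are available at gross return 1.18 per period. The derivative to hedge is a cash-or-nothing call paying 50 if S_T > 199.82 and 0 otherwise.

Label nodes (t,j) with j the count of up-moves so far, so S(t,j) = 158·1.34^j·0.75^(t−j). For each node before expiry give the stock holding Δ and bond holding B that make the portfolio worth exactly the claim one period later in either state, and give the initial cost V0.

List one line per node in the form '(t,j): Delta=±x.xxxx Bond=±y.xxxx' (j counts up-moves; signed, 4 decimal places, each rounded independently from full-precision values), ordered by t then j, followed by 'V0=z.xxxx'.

No-arbitrage ⇒ martingale measure with p* = (R−d)/(u−d) = 0.7288.
Payoff layer (t=3): V(3,0)=0.0000, V(3,1)=0.0000, V(3,2)=50.0000, V(3,3)=50.0000
  t=2,j=0: stock 88.8750 → up 119.0925 (V=0.0000), down 66.6562 (V=0.0000). Price 0.0000; hedge Δ=0.0000, bond B=0.0000.
  t=2,j=1: stock 158.7900 → up 212.7786 (V=50.0000), down 119.0925 (V=0.0000). Price 30.8819; hedge Δ=0.5337, bond B=-53.8638.
  t=2,j=2: stock 283.7048 → up 380.1644 (V=50.0000), down 212.7786 (V=50.0000). Price 42.3729; hedge Δ=0.0000, bond B=42.3729.
  t=1,j=0: stock 118.5000 → up 158.7900 (V=30.8819), down 88.8750 (V=0.0000). Price 19.0739; hedge Δ=0.4417, bond B=-33.2684.
  t=1,j=1: stock 211.7200 → up 283.7048 (V=42.3729), down 158.7900 (V=30.8819). Price 33.2684; hedge Δ=0.0920, bond B=13.7922.
  t=0,j=0: stock 158.0000 → up 211.7200 (V=33.2684), down 118.5000 (V=19.0739). Price 24.9314; hedge Δ=0.1523, bond B=0.8729.
Each (Δ,B) replicates both successor values, so the strategy is self-financing and V0 is arbitrage-free.

(0,0): Delta=0.1523 Bond=0.8729
(1,0): Delta=0.4417 Bond=-33.2684
(1,1): Delta=0.0920 Bond=13.7922
(2,0): Delta=0.0000 Bond=0.0000
(2,1): Delta=0.5337 Bond=-53.8638
(2,2): Delta=0.0000 Bond=42.3729
V0=24.9314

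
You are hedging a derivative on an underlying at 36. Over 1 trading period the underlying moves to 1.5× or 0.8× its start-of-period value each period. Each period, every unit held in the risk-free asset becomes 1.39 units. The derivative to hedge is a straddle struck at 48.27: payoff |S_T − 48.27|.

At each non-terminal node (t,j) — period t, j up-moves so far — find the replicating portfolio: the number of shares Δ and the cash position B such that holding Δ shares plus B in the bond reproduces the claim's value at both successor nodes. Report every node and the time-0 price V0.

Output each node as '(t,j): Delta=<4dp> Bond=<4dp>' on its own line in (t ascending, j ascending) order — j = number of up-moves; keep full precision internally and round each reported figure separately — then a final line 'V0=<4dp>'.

Under the risk-neutral measure, an up-move has probability p* = (R−d)/(u−d) = 0.8429 and values discount at R = 1.39.
Payoff layer (t=1): V(1,0)=19.4700, V(1,1)=5.7300
Node (0,0) S=36.0000: V=(p*·5.7300+(1−p*)·19.4700)/1.39=5.6756; Δ=(5.7300−19.4700)/(54.0000−28.8000)=-0.5452; B=V−Δ·S=25.3042
Check: Δ(0,0)·S0 + B(0,0) = 5.6756 = V0.

(0,0): Delta=-0.5452 Bond=25.3042
V0=5.6756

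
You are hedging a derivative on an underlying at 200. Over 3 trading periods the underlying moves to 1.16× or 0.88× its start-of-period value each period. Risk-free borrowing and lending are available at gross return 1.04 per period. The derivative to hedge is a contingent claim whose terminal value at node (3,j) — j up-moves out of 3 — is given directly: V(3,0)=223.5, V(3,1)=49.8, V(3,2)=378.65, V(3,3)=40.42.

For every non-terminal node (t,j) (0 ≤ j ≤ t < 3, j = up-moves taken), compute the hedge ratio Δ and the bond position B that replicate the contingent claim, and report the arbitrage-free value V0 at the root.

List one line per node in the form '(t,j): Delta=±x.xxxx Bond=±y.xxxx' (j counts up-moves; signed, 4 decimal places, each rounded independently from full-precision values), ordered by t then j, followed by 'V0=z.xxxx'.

(0,0): Delta=0.3091 Bond=115.7832
(1,0): Delta=2.2140 Bond=-214.8499
(1,1): Delta=-0.7747 Bond=371.8629
(2,0): Delta=-4.0054 Bond=739.8214
(2,1): Delta=5.7527 Bond=-945.8929
(2,2): Delta=-4.4886 Bond=1386.2102
V0=177.6059

The replicating-portfolio and risk-neutral prices coincide; use p* = (1.04−0.88)/(1.16−0.88) = 0.5714 for the latter.
At expiry t=3: V(3,0)=223.5000, V(3,1)=49.8000, V(3,2)=378.6500, V(3,3)=40.4200
(2,0): S=154.8800. Δ = (V_up−V_dn)/(S_up−S_dn) = (49.8000−223.5000)/(179.6608−136.2944) = -4.0054. V = [p*·49.8000 + (1−p*)·223.5000]/1.04 = 119.4643. B = V − Δ·S = 739.8214.
(2,1): S=204.1600. Δ = (V_up−V_dn)/(S_up−S_dn) = (378.6500−49.8000)/(236.8256−179.6608) = 5.7527. V = [p*·378.6500 + (1−p*)·49.8000]/1.04 = 228.5714. B = V − Δ·S = -945.8929.
(2,2): S=269.1200. Δ = (V_up−V_dn)/(S_up−S_dn) = (40.4200−378.6500)/(312.1792−236.8256) = -4.4886. V = [p*·40.4200 + (1−p*)·378.6500]/1.04 = 178.2459. B = V − Δ·S = 1386.2102.
(1,0): S=176.0000. Δ = (V_up−V_dn)/(S_up−S_dn) = (228.5714−119.4643)/(204.1600−154.8800) = 2.2140. V = [p*·228.5714 + (1−p*)·119.4643]/1.04 = 174.8185. B = V − Δ·S = -214.8499.
(1,1): S=232.0000. Δ = (V_up−V_dn)/(S_up−S_dn) = (178.2459−228.5714)/(269.1200−204.1600) = -0.7747. V = [p*·178.2459 + (1−p*)·228.5714]/1.04 = 192.1288. B = V − Δ·S = 371.8629.
(0,0): S=200.0000. Δ = (V_up−V_dn)/(S_up−S_dn) = (192.1288−174.8185)/(232.0000−176.0000) = 0.3091. V = [p*·192.1288 + (1−p*)·174.8185]/1.04 = 177.6059. B = V − Δ·S = 115.7832.
Self-financing check: at every node Δ·S+B equals the discounted successor values.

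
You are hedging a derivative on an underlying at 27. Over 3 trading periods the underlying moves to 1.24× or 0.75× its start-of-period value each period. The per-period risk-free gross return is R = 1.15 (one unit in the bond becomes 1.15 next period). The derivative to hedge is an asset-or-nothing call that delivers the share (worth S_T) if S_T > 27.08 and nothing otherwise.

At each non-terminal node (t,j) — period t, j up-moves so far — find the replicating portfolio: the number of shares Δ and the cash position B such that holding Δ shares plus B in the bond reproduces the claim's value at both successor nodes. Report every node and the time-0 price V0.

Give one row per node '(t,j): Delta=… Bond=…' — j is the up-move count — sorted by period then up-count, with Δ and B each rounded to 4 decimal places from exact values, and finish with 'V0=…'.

Since d<R<u, set p* = (R−d)/(u−d) = 0.8163; price each node as the discounted p*-expectation of its children.
Payoff layer (t=3): V(3,0)=0.0000, V(3,1)=0.0000, V(3,2)=31.1364, V(3,3)=51.4788
  t=2,j=0: stock 15.1875 → up 18.8325 (V=0.0000), down 11.3906 (V=0.0000). Price 0.0000; hedge Δ=0.0000, bond B=0.0000.
  t=2,j=1: stock 25.1100 → up 31.1364 (V=31.1364), down 18.8325 (V=0.0000). Price 22.1021; hedge Δ=2.5306, bond B=-41.4415.
  t=2,j=2: stock 41.5152 → up 51.4788 (V=51.4788), down 31.1364 (V=31.1364). Price 41.5152; hedge Δ=1.0000, bond B=0.0000.
  t=1,j=0: stock 20.2500 → up 25.1100 (V=22.1021), down 15.1875 (V=0.0000). Price 15.6892; hedge Δ=2.2275, bond B=-29.4172.
  t=1,j=1: stock 33.4800 → up 41.5152 (V=41.5152), down 25.1100 (V=22.1021). Price 32.9996; hedge Δ=1.1833, bond B=-6.6189.
  t=0,j=0: stock 27.0000 → up 33.4800 (V=32.9996), down 20.2500 (V=15.6892). Price 25.9306; hedge Δ=1.3084, bond B=-9.3968.
Check: Δ(0,0)·S0 + B(0,0) = 25.9306 = V0.

(0,0): Delta=1.3084 Bond=-9.3968
(1,0): Delta=2.2275 Bond=-29.4172
(1,1): Delta=1.1833 Bond=-6.6189
(2,0): Delta=0.0000 Bond=0.0000
(2,1): Delta=2.5306 Bond=-41.4415
(2,2): Delta=1.0000 Bond=0.0000
V0=25.9306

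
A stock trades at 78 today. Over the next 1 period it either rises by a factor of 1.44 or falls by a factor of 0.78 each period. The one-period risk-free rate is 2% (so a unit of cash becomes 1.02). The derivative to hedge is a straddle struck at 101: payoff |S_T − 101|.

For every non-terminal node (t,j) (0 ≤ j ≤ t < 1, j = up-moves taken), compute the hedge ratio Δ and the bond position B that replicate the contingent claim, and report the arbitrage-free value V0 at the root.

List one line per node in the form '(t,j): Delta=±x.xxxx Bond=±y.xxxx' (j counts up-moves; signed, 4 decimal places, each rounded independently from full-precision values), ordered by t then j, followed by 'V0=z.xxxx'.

The replicating-portfolio and risk-neutral prices coincide; use p* = (1.02−0.78)/(1.44−0.78) = 0.3636 for the latter.
Terminal payoffs: V(1,0)=40.1600, V(1,1)=11.3200
  t=0,j=0: stock 78.0000 → up 112.3200 (V=11.3200), down 60.8400 (V=40.1600). Price 29.0909; hedge Δ=-0.5602, bond B=72.7879.
The time-0 hedge costs 29.0909, which is the no-arbitrage price.

(0,0): Delta=-0.5602 Bond=72.7879
V0=29.0909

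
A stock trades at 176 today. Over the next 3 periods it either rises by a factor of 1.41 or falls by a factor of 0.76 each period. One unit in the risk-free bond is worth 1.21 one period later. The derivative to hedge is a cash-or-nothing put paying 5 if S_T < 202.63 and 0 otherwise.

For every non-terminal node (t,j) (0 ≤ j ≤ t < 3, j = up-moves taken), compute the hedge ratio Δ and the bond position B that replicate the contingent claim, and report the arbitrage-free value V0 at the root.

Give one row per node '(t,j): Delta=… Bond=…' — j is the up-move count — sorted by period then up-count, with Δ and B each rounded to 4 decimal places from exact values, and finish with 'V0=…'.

(0,0): Delta=-0.0127 Bond=2.8756
(1,0): Delta=-0.0329 Bond=6.1795
(1,1): Delta=-0.0079 Bond=2.2794
(2,0): Delta=0.0000 Bond=4.1322
(2,1): Delta=-0.0408 Bond=8.9638
(2,2): Delta=0.0000 Bond=0.0000
V0=0.6372

The replicating-portfolio and risk-neutral prices coincide; use p* = (1.21−0.76)/(1.41−0.76) = 0.6923 for the latter.
Terminal payoffs: V(3,0)=5.0000, V(3,1)=5.0000, V(3,2)=0.0000, V(3,3)=0.0000
Node (2,0) S=101.6576: V=(p*·5.0000+(1−p*)·5.0000)/1.21=4.1322; Δ=(5.0000−5.0000)/(143.3372−77.2598)=0.0000; B=V−Δ·S=4.1322
Node (2,1) S=188.6016: V=(p*·0.0000+(1−p*)·5.0000)/1.21=1.2715; Δ=(0.0000−5.0000)/(265.9283−143.3372)=-0.0408; B=V−Δ·S=8.9638
Node (2,2) S=349.9056: V=(p*·0.0000+(1−p*)·0.0000)/1.21=0.0000; Δ=(0.0000−0.0000)/(493.3669−265.9283)=0.0000; B=V−Δ·S=0.0000
Node (1,0) S=133.7600: V=(p*·1.2715+(1−p*)·4.1322)/1.21=1.7783; Δ=(1.2715−4.1322)/(188.6016−101.6576)=-0.0329; B=V−Δ·S=6.1795
Node (1,1) S=248.1600: V=(p*·0.0000+(1−p*)·1.2715)/1.21=0.3233; Δ=(0.0000−1.2715)/(349.9056−188.6016)=-0.0079; B=V−Δ·S=2.2794
Node (0,0) S=176.0000: V=(p*·0.3233+(1−p*)·1.7783)/1.21=0.6372; Δ=(0.3233−1.7783)/(248.1600−133.7600)=-0.0127; B=V−Δ·S=2.8756
Each (Δ,B) replicates both successor values, so the strategy is self-financing and V0 is arbitrage-free.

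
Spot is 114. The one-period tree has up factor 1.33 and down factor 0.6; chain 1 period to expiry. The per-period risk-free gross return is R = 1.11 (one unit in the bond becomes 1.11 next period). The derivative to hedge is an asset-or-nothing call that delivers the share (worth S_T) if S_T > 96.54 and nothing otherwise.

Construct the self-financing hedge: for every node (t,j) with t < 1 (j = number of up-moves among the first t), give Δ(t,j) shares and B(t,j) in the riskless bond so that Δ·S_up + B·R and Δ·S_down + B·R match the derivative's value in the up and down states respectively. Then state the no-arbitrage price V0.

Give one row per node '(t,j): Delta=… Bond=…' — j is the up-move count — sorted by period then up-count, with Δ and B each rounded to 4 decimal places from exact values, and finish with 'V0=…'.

(0,0): Delta=1.8219 Bond=-112.2695
V0=95.4291

Risk-neutral probability p* = (R−d)/(u−d) = (1.11−0.6)/(1.33−0.6) = 0.6986.
At expiry t=1: V(1,0)=0.0000, V(1,1)=151.6200
(0,0): S=114.0000. Δ = (V_up−V_dn)/(S_up−S_dn) = (151.6200−0.0000)/(151.6200−68.4000) = 1.8219. V = [p*·151.6200 + (1−p*)·0.0000]/1.11 = 95.4291. B = V − Δ·S = -112.2695.
The time-0 hedge costs 95.4291, which is the no-arbitrage price.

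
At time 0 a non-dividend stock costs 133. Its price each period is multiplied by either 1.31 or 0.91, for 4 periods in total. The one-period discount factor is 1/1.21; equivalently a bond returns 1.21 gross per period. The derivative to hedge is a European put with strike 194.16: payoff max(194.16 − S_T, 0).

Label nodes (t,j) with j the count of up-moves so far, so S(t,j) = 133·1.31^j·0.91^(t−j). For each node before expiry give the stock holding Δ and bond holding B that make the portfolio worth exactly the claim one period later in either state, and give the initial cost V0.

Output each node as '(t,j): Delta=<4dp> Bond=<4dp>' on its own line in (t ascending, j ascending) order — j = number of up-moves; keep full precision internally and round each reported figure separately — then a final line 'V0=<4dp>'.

(0,0): Delta=-0.1158 Bond=17.4743
(1,0): Delta=-0.3816 Bond=53.3081
(1,1): Delta=-0.0543 Bond=10.4224
(2,0): Delta=-1.0000 Bond=132.6139
(2,1): Delta=-0.2384 Bond=41.7990
(2,2): Delta=-0.0117 Bond=2.8819
(3,0): Delta=-1.0000 Bond=160.4628
(3,1): Delta=-1.0000 Bond=160.4628
(3,2): Delta=-0.0620 Bond=13.9482
(3,3): Delta=0.0000 Bond=0.0000
V0=2.0694

The replicating-portfolio and risk-neutral prices coincide; use p* = (1.21−0.91)/(1.31−0.91) = 0.7500 for the latter.
Payoff layer (t=4): V(4,0)=102.9553, V(4,1)=62.8653, V(4,2)=5.1534, V(4,3)=0.0000, V(4,4)=0.0000
Node (3,0) S=100.2249: V=(p*·62.8653+(1−p*)·102.9553)/1.21=60.2379; Δ=(62.8653−102.9553)/(131.2947−91.2047)=-1.0000; B=V−Δ·S=160.4628
Node (3,1) S=144.2799: V=(p*·5.1534+(1−p*)·62.8653)/1.21=16.1829; Δ=(5.1534−62.8653)/(189.0066−131.2947)=-1.0000; B=V−Δ·S=160.4628
Node (3,2) S=207.6996: V=(p*·0.0000+(1−p*)·5.1534)/1.21=1.0647; Δ=(0.0000−5.1534)/(272.0865−189.0066)=-0.0620; B=V−Δ·S=13.9482
Node (3,3) S=298.9961: V=(p*·0.0000+(1−p*)·0.0000)/1.21=0.0000; Δ=(0.0000−0.0000)/(391.6849−272.0865)=0.0000; B=V−Δ·S=0.0000
Node (2,0) S=110.1373: V=(p*·16.1829+(1−p*)·60.2379)/1.21=22.4766; Δ=(16.1829−60.2379)/(144.2799−100.2249)=-1.0000; B=V−Δ·S=132.6139
Node (2,1) S=158.5493: V=(p*·1.0647+(1−p*)·16.1829)/1.21=4.0036; Δ=(1.0647−16.1829)/(207.6996−144.2799)=-0.2384; B=V−Δ·S=41.7990
Node (2,2) S=228.2413: V=(p*·0.0000+(1−p*)·1.0647)/1.21=0.2200; Δ=(0.0000−1.0647)/(298.9961−207.6996)=-0.0117; B=V−Δ·S=2.8819
Node (1,0) S=121.0300: V=(p*·4.0036+(1−p*)·22.4766)/1.21=7.1255; Δ=(4.0036−22.4766)/(158.5493−110.1373)=-0.3816; B=V−Δ·S=53.3081
Node (1,1) S=174.2300: V=(p*·0.2200+(1−p*)·4.0036)/1.21=0.9635; Δ=(0.2200−4.0036)/(228.2413−158.5493)=-0.0543; B=V−Δ·S=10.4224
Node (0,0) S=133.0000: V=(p*·0.9635+(1−p*)·7.1255)/1.21=2.0694; Δ=(0.9635−7.1255)/(174.2300−121.0300)=-0.1158; B=V−Δ·S=17.4743
Check: Δ(0,0)·S0 + B(0,0) = 2.0694 = V0.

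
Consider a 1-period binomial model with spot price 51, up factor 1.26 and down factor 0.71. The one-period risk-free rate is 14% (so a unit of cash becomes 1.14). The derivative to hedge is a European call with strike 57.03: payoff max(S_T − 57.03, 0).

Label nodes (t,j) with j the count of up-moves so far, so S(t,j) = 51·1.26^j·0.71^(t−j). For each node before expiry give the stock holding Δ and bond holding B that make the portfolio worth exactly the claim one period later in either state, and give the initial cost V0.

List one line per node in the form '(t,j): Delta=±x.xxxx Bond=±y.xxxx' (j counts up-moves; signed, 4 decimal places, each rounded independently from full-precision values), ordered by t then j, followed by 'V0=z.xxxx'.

Risk-neutral probability p* = (R−d)/(u−d) = (1.14−0.71)/(1.26−0.71) = 0.7818.
Terminal values V(1,·): V(1,0)=0.0000, V(1,1)=7.2300
  t=0,j=0: stock 51.0000 → up 64.2600 (V=7.2300), down 36.2100 (V=0.0000). Price 4.9584; hedge Δ=0.2578, bond B=-8.1871.
Check: Δ(0,0)·S0 + B(0,0) = 4.9584 = V0.

(0,0): Delta=0.2578 Bond=-8.1871
V0=4.9584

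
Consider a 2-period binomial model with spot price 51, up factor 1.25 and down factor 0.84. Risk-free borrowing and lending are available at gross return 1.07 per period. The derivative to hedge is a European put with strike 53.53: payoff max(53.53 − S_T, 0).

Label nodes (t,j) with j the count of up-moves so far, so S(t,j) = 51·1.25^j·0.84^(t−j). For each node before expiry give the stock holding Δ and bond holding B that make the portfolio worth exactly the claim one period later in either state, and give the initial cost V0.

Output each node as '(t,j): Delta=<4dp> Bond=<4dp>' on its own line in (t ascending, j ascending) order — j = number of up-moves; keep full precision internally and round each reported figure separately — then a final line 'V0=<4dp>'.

Since d<R<u, set p* = (R−d)/(u−d) = 0.5610; price each node as the discounted p*-expectation of its children.
Payoff layer (t=2): V(2,0)=17.5444, V(2,1)=0.0000, V(2,2)=0.0000
Node (1,0) S=42.8400: V=(p*·0.0000+(1−p*)·17.5444)/1.07=7.1985; Δ=(0.0000−17.5444)/(53.5500−35.9856)=-0.9989; B=V−Δ·S=49.9897
Node (1,1) S=63.7500: V=(p*·0.0000+(1−p*)·0.0000)/1.07=0.0000; Δ=(0.0000−0.0000)/(79.6875−53.5500)=0.0000; B=V−Δ·S=0.0000
Node (0,0) S=51.0000: V=(p*·0.0000+(1−p*)·7.1985)/1.07=2.9536; Δ=(0.0000−7.1985)/(63.7500−42.8400)=-0.3443; B=V−Δ·S=20.5109
Check: Δ(0,0)·S0 + B(0,0) = 2.9536 = V0.

(0,0): Delta=-0.3443 Bond=20.5109
(1,0): Delta=-0.9989 Bond=49.9897
(1,1): Delta=0.0000 Bond=0.0000
V0=2.9536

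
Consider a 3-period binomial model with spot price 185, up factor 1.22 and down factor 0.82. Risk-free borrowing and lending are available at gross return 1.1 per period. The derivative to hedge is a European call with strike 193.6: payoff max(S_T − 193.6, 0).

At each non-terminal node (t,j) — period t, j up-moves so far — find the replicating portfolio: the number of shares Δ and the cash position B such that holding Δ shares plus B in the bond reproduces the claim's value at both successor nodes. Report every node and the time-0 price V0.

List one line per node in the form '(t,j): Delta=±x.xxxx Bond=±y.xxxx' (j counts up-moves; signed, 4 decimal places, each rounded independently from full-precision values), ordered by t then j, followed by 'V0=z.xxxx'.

The replicating-portfolio and risk-neutral prices coincide; use p* = (1.1−0.82)/(1.22−0.82) = 0.7000 for the latter.
Payoff layer (t=3): V(3,0)=0.0000, V(3,1)=0.0000, V(3,2)=32.1903, V(3,3)=142.3319
(2,0): S=124.3940. Δ = (V_up−V_dn)/(S_up−S_dn) = (0.0000−0.0000)/(151.7607−102.0031) = 0.0000. V = [p*·0.0000 + (1−p*)·0.0000]/1.1 = 0.0000. B = V − Δ·S = 0.0000.
(2,1): S=185.0740. Δ = (V_up−V_dn)/(S_up−S_dn) = (32.1903−0.0000)/(225.7903−151.7607) = 0.4348. V = [p*·32.1903 + (1−p*)·0.0000]/1.1 = 20.4847. B = V − Δ·S = -59.9910.
(2,2): S=275.3540. Δ = (V_up−V_dn)/(S_up−S_dn) = (142.3319−32.1903)/(335.9319−225.7903) = 1.0000. V = [p*·142.3319 + (1−p*)·32.1903]/1.1 = 99.3540. B = V − Δ·S = -176.0000.
(1,0): S=151.7000. Δ = (V_up−V_dn)/(S_up−S_dn) = (20.4847−0.0000)/(185.0740−124.3940) = 0.3376. V = [p*·20.4847 + (1−p*)·0.0000]/1.1 = 13.0357. B = V − Δ·S = -38.1761.
(1,1): S=225.7000. Δ = (V_up−V_dn)/(S_up−S_dn) = (99.3540−20.4847)/(275.3540−185.0740) = 0.8736. V = [p*·99.3540 + (1−p*)·20.4847]/1.1 = 68.8120. B = V − Δ·S = -128.3612.
(0,0): S=185.0000. Δ = (V_up−V_dn)/(S_up−S_dn) = (68.8120−13.0357)/(225.7000−151.7000) = 0.7537. V = [p*·68.8120 + (1−p*)·13.0357]/1.1 = 47.3447. B = V − Δ·S = -92.0960.
Check: Δ(0,0)·S0 + B(0,0) = 47.3447 = V0.

(0,0): Delta=0.7537 Bond=-92.0960
(1,0): Delta=0.3376 Bond=-38.1761
(1,1): Delta=0.8736 Bond=-128.3612
(2,0): Delta=0.0000 Bond=0.0000
(2,1): Delta=0.4348 Bond=-59.9910
(2,2): Delta=1.0000 Bond=-176.0000
V0=47.3447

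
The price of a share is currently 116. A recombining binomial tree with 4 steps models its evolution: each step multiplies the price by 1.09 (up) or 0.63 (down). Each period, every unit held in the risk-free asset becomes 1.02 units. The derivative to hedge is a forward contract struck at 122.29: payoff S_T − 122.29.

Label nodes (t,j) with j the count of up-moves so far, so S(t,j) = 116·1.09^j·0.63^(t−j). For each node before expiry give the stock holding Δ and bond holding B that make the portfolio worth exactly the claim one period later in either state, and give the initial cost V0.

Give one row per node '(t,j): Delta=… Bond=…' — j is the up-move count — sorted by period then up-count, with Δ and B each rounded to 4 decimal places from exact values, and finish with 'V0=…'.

Risk-neutral probability p* = (R−d)/(u−d) = (1.02−0.63)/(1.09−0.63) = 0.8478.
Terminal payoffs: V(4,0)=-104.0166, V(4,1)=-90.6741, V(4,2)=-67.5894, V(4,3)=-27.6493, V(4,4)=41.4535
Node (3,0) S=29.0055: V=(p*·-90.6741+(1−p*)·-104.0166)/1.02=-90.8867; Δ=(-90.6741−-104.0166)/(31.6159−18.2734)=1.0000; B=V−Δ·S=-119.8922
Node (3,1) S=50.1840: V=(p*·-67.5894+(1−p*)·-90.6741)/1.02=-69.7081; Δ=(-67.5894−-90.6741)/(54.7006−31.6159)=1.0000; B=V−Δ·S=-119.8922
Node (3,2) S=86.8263: V=(p*·-27.6493+(1−p*)·-67.5894)/1.02=-33.0658; Δ=(-27.6493−-67.5894)/(94.6407−54.7006)=1.0000; B=V−Δ·S=-119.8922
Node (3,3) S=150.2234: V=(p*·41.4535+(1−p*)·-27.6493)/1.02=30.3312; Δ=(41.4535−-27.6493)/(163.7435−94.6407)=1.0000; B=V−Δ·S=-119.8922
Node (2,0) S=46.0404: V=(p*·-69.7081+(1−p*)·-90.8867)/1.02=-71.5009; Δ=(-69.7081−-90.8867)/(50.1840−29.0055)=1.0000; B=V−Δ·S=-117.5413
Node (2,1) S=79.6572: V=(p*·-33.0658+(1−p*)·-69.7081)/1.02=-37.8841; Δ=(-33.0658−-69.7081)/(86.8263−50.1840)=1.0000; B=V−Δ·S=-117.5413
Node (2,2) S=137.8196: V=(p*·30.3312+(1−p*)·-33.0658)/1.02=20.2783; Δ=(30.3312−-33.0658)/(150.2234−86.8263)=1.0000; B=V−Δ·S=-117.5413
Node (1,0) S=73.0800: V=(p*·-37.8841+(1−p*)·-71.5009)/1.02=-42.1566; Δ=(-37.8841−-71.5009)/(79.6572−46.0404)=1.0000; B=V−Δ·S=-115.2366
Node (1,1) S=126.4400: V=(p*·20.2783+(1−p*)·-37.8841)/1.02=11.2034; Δ=(20.2783−-37.8841)/(137.8196−79.6572)=1.0000; B=V−Δ·S=-115.2366
Node (0,0) S=116.0000: V=(p*·11.2034+(1−p*)·-42.1566)/1.02=3.0229; Δ=(11.2034−-42.1566)/(126.4400−73.0800)=1.0000; B=V−Δ·S=-112.9771
Root portfolio cost Δ·116+B reproduces V0=3.0229.

(0,0): Delta=1.0000 Bond=-112.9771
(1,0): Delta=1.0000 Bond=-115.2366
(1,1): Delta=1.0000 Bond=-115.2366
(2,0): Delta=1.0000 Bond=-117.5413
(2,1): Delta=1.0000 Bond=-117.5413
(2,2): Delta=1.0000 Bond=-117.5413
(3,0): Delta=1.0000 Bond=-119.8922
(3,1): Delta=1.0000 Bond=-119.8922
(3,2): Delta=1.0000 Bond=-119.8922
(3,3): Delta=1.0000 Bond=-119.8922
V0=3.0229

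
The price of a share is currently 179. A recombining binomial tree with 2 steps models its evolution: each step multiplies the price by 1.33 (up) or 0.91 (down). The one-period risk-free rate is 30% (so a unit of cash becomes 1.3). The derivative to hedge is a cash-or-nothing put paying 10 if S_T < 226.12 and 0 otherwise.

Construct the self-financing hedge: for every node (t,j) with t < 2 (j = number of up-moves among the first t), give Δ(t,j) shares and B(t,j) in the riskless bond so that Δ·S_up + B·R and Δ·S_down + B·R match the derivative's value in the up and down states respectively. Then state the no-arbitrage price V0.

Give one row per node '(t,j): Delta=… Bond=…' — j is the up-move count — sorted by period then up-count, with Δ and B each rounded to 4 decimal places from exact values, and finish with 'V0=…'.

(0,0): Delta=-0.0950 Bond=17.8219
(1,0): Delta=0.0000 Bond=7.6923
(1,1): Delta=-0.1000 Bond=24.3590
V0=0.8151

No-arbitrage ⇒ martingale measure with p* = (R−d)/(u−d) = 0.9286.
Payoff layer (t=2): V(2,0)=10.0000, V(2,1)=10.0000, V(2,2)=0.0000
(1,0): S=162.8900. Δ = (V_up−V_dn)/(S_up−S_dn) = (10.0000−10.0000)/(216.6437−148.2299) = 0.0000. V = [p*·10.0000 + (1−p*)·10.0000]/1.3 = 7.6923. B = V − Δ·S = 7.6923.
(1,1): S=238.0700. Δ = (V_up−V_dn)/(S_up−S_dn) = (0.0000−10.0000)/(316.6331−216.6437) = -0.1000. V = [p*·0.0000 + (1−p*)·10.0000]/1.3 = 0.5495. B = V − Δ·S = 24.3590.
(0,0): S=179.0000. Δ = (V_up−V_dn)/(S_up−S_dn) = (0.5495−7.6923)/(238.0700−162.8900) = -0.0950. V = [p*·0.5495 + (1−p*)·7.6923]/1.3 = 0.8151. B = V − Δ·S = 17.8219.
The time-0 hedge costs 0.8151, which is the no-arbitrage price.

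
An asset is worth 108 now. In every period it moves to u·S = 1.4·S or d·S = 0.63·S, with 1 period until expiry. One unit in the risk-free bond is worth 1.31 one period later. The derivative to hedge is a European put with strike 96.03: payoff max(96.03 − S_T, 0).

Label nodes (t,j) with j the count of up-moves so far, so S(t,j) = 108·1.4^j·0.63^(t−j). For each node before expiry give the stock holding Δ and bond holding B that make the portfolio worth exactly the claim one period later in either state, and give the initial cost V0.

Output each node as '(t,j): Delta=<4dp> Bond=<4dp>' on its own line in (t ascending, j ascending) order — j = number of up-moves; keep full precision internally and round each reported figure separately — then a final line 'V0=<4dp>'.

(0,0): Delta=-0.3366 Bond=38.8480
V0=2.4974

The replicating-portfolio and risk-neutral prices coincide; use p* = (1.31−0.63)/(1.4−0.63) = 0.8831 for the latter.
Payoff layer (t=1): V(1,0)=27.9900, V(1,1)=0.0000
Node (0,0) S=108.0000: V=(p*·0.0000+(1−p*)·27.9900)/1.31=2.4974; Δ=(0.0000−27.9900)/(151.2000−68.0400)=-0.3366; B=V−Δ·S=38.8480
Root portfolio cost Δ·108+B reproduces V0=2.4974.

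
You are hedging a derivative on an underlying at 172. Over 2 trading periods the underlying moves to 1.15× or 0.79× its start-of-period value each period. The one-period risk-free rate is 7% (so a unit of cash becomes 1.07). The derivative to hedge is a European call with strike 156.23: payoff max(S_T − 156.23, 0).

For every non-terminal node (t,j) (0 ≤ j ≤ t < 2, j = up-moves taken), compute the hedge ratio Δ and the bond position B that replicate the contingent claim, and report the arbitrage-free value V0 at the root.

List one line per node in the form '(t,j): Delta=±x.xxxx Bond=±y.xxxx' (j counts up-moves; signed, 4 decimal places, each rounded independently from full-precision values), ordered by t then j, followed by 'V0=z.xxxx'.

(0,0): Delta=0.8360 Bond=-106.1471
(1,0): Delta=0.0007 Bond=-0.0656
(1,1): Delta=1.0000 Bond=-146.0093
V0=37.6512

Under the risk-neutral measure, an up-move has probability p* = (R−d)/(u−d) = 0.7778 and values discount at R = 1.07.
Terminal values V(2,·): V(2,0)=0.0000, V(2,1)=0.0320, V(2,2)=71.2400
(1,0): S=135.8800. Δ = (V_up−V_dn)/(S_up−S_dn) = (0.0320−0.0000)/(156.2620−107.3452) = 0.0007. V = [p*·0.0320 + (1−p*)·0.0000]/1.07 = 0.0233. B = V − Δ·S = -0.0656.
(1,1): S=197.8000. Δ = (V_up−V_dn)/(S_up−S_dn) = (71.2400−0.0320)/(227.4700−156.2620) = 1.0000. V = [p*·71.2400 + (1−p*)·0.0320]/1.07 = 51.7907. B = V − Δ·S = -146.0093.
(0,0): S=172.0000. Δ = (V_up−V_dn)/(S_up−S_dn) = (51.7907−0.0233)/(197.8000−135.8800) = 0.8360. V = [p*·51.7907 + (1−p*)·0.0233]/1.07 = 37.6512. B = V − Δ·S = -106.1471.
Check: Δ(0,0)·S0 + B(0,0) = 37.6512 = V0.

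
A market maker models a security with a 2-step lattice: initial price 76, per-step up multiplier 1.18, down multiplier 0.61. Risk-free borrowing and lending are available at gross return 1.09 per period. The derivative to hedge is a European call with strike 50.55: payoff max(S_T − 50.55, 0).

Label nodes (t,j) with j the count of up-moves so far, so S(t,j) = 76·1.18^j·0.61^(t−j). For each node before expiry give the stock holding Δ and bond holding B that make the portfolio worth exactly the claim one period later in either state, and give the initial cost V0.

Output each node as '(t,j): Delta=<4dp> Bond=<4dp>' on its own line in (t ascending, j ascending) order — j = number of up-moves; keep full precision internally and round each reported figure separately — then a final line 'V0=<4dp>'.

Under the risk-neutral measure, an up-move has probability p* = (R−d)/(u−d) = 0.8421 and values discount at R = 1.09.
At expiry t=2: V(2,0)=0.0000, V(2,1)=4.1548, V(2,2)=55.2724
  t=1,j=0: stock 46.3600 → up 54.7048 (V=4.1548), down 28.2796 (V=0.0000). Price 3.2099; hedge Δ=0.1572, bond B=-4.0792.
  t=1,j=1: stock 89.6800 → up 105.8224 (V=55.2724), down 54.7048 (V=4.1548). Price 43.3039; hedge Δ=1.0000, bond B=-46.3761.
  t=0,j=0: stock 76.0000 → up 89.6800 (V=43.3039), down 46.3600 (V=3.2099). Price 33.9204; hedge Δ=0.9255, bond B=-36.4199.
Check: Δ(0,0)·S0 + B(0,0) = 33.9204 = V0.

(0,0): Delta=0.9255 Bond=-36.4199
(1,0): Delta=0.1572 Bond=-4.0792
(1,1): Delta=1.0000 Bond=-46.3761
V0=33.9204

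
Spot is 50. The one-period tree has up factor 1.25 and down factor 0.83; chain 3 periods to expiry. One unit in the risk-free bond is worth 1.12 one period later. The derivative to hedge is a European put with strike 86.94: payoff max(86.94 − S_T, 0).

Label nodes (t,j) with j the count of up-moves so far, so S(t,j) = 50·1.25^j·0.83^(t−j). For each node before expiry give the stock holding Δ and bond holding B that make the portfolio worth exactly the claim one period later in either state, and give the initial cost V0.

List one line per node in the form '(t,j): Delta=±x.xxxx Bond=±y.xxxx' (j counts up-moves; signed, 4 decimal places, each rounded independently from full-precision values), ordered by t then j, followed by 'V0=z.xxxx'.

(0,0): Delta=-0.8061 Bond=54.6957
(1,0): Delta=-1.0000 Bond=69.3080
(1,1): Delta=-0.7483 Bond=57.6511
(2,0): Delta=-1.0000 Bond=77.6250
(2,1): Delta=-1.0000 Bond=77.6250
(2,2): Delta=-0.6734 Bond=58.7167
V0=14.3931

No-arbitrage ⇒ martingale measure with p* = (R−d)/(u−d) = 0.6905.
Terminal values V(3,·): V(3,0)=58.3507, V(3,1)=43.8837, V(3,2)=22.0962, V(3,3)=0.0000
(2,0): S=34.4450. Δ = (V_up−V_dn)/(S_up−S_dn) = (43.8837−58.3507)/(43.0562−28.5893) = -1.0000. V = [p*·43.8837 + (1−p*)·58.3507]/1.12 = 43.1800. B = V − Δ·S = 77.6250.
(2,1): S=51.8750. Δ = (V_up−V_dn)/(S_up−S_dn) = (22.0962−43.8837)/(64.8438−43.0562) = -1.0000. V = [p*·22.0962 + (1−p*)·43.8837]/1.12 = 25.7500. B = V − Δ·S = 77.6250.
(2,2): S=78.1250. Δ = (V_up−V_dn)/(S_up−S_dn) = (0.0000−22.0962)/(97.6562−64.8438) = -0.6734. V = [p*·0.0000 + (1−p*)·22.0962]/1.12 = 6.1065. B = V − Δ·S = 58.7167.
(1,0): S=41.5000. Δ = (V_up−V_dn)/(S_up−S_dn) = (25.7500−43.1800)/(51.8750−34.4450) = -1.0000. V = [p*·25.7500 + (1−p*)·43.1800]/1.12 = 27.8080. B = V − Δ·S = 69.3080.
(1,1): S=62.5000. Δ = (V_up−V_dn)/(S_up−S_dn) = (6.1065−25.7500)/(78.1250−51.8750) = -0.7483. V = [p*·6.1065 + (1−p*)·25.7500]/1.12 = 10.8809. B = V − Δ·S = 57.6511.
(0,0): S=50.0000. Δ = (V_up−V_dn)/(S_up−S_dn) = (10.8809−27.8080)/(62.5000−41.5000) = -0.8061. V = [p*·10.8809 + (1−p*)·27.8080]/1.12 = 14.3931. B = V − Δ·S = 54.6957.
Each (Δ,B) replicates both successor values, so the strategy is self-financing and V0 is arbitrage-free.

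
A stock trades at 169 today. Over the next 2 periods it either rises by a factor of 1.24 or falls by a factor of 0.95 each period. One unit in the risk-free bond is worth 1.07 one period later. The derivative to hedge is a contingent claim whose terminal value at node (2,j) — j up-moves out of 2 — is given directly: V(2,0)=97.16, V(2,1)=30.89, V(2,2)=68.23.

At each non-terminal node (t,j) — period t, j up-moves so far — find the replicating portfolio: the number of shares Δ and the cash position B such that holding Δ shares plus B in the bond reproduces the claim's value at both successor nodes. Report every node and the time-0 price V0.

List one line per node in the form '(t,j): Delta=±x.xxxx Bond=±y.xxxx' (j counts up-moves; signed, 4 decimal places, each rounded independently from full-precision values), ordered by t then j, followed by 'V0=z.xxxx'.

(0,0): Delta=-0.4462 Bond=127.8565
(1,0): Delta=-1.4233 Bond=293.6929
(1,1): Delta=0.6144 Bond=-85.4492
V0=52.4556

Since d<R<u, set p* = (R−d)/(u−d) = 0.4138; price each node as the discounted p*-expectation of its children.
Terminal payoffs: V(2,0)=97.1600, V(2,1)=30.8900, V(2,2)=68.2300
Node (1,0) S=160.5500: V=(p*·30.8900+(1−p*)·97.1600)/1.07=65.1756; Δ=(30.8900−97.1600)/(199.0820−152.5225)=-1.4233; B=V−Δ·S=293.6929
Node (1,1) S=209.5600: V=(p*·68.2300+(1−p*)·30.8900)/1.07=43.3094; Δ=(68.2300−30.8900)/(259.8544−199.0820)=0.6144; B=V−Δ·S=-85.4492
Node (0,0) S=169.0000: V=(p*·43.3094+(1−p*)·65.1756)/1.07=52.4556; Δ=(43.3094−65.1756)/(209.5600−160.5500)=-0.4462; B=V−Δ·S=127.8565
Check: Δ(0,0)·S0 + B(0,0) = 52.4556 = V0.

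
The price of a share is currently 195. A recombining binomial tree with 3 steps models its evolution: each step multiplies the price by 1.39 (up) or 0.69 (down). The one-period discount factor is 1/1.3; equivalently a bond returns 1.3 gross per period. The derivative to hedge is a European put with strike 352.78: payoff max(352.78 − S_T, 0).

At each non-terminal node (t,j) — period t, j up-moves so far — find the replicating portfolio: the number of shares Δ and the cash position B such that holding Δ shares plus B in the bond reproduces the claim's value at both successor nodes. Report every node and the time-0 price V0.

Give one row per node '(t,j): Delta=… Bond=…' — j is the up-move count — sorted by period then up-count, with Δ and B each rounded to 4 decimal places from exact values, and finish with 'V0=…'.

(0,0): Delta=-0.4374 Bond=102.3409
(1,0): Delta=-1.0000 Bond=208.7456
(1,1): Delta=-0.3962 Bond=121.8739
(2,0): Delta=-1.0000 Bond=271.3692
(2,1): Delta=-1.0000 Bond=271.3692
(2,2): Delta=-0.3519 Bond=141.7738
V0=17.0545

No-arbitrage ⇒ martingale measure with p* = (R−d)/(u−d) = 0.8714.
Payoff layer (t=3): V(3,0)=288.7207, V(3,1)=223.7331, V(3,2)=92.8159, V(3,3)=0.0000
(2,0): S=92.8395. Δ = (V_up−V_dn)/(S_up−S_dn) = (223.7331−288.7207)/(129.0469−64.0593) = -1.0000. V = [p*·223.7331 + (1−p*)·288.7207]/1.3 = 178.5297. B = V − Δ·S = 271.3692.
(2,1): S=187.0245. Δ = (V_up−V_dn)/(S_up−S_dn) = (92.8159−223.7331)/(259.9641−129.0469) = -1.0000. V = [p*·92.8159 + (1−p*)·223.7331]/1.3 = 84.3447. B = V − Δ·S = 271.3692.
(2,2): S=376.7595. Δ = (V_up−V_dn)/(S_up−S_dn) = (0.0000−92.8159)/(523.6957−259.9641) = -0.3519. V = [p*·0.0000 + (1−p*)·92.8159]/1.3 = 9.1796. B = V − Δ·S = 141.7738.
(1,0): S=134.5500. Δ = (V_up−V_dn)/(S_up−S_dn) = (84.3447−178.5297)/(187.0245−92.8395) = -1.0000. V = [p*·84.3447 + (1−p*)·178.5297]/1.3 = 74.1956. B = V − Δ·S = 208.7456.
(1,1): S=271.0500. Δ = (V_up−V_dn)/(S_up−S_dn) = (9.1796−84.3447)/(376.7595−187.0245) = -0.3962. V = [p*·9.1796 + (1−p*)·84.3447]/1.3 = 14.4951. B = V − Δ·S = 121.8739.
(0,0): S=195.0000. Δ = (V_up−V_dn)/(S_up−S_dn) = (14.4951−74.1956)/(271.0500−134.5500) = -0.4374. V = [p*·14.4951 + (1−p*)·74.1956]/1.3 = 17.0545. B = V − Δ·S = 102.3409.
Self-financing check: at every node Δ·S+B equals the discounted successor values.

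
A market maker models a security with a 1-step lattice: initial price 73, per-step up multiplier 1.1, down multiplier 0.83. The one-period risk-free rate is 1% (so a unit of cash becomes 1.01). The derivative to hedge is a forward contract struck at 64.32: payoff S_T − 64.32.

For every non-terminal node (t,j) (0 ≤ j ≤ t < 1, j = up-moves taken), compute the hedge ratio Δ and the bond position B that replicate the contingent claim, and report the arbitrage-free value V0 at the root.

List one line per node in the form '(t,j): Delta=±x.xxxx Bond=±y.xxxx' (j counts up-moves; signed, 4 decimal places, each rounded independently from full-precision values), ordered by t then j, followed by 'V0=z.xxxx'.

No-arbitrage ⇒ martingale measure with p* = (R−d)/(u−d) = 0.6667.
Terminal payoffs: V(1,0)=-3.7300, V(1,1)=15.9800
Node (0,0) S=73.0000: V=(p*·15.9800+(1−p*)·-3.7300)/1.01=9.3168; Δ=(15.9800−-3.7300)/(80.3000−60.5900)=1.0000; B=V−Δ·S=-63.6832
Self-financing check: at every node Δ·S+B equals the discounted successor values.

(0,0): Delta=1.0000 Bond=-63.6832
V0=9.3168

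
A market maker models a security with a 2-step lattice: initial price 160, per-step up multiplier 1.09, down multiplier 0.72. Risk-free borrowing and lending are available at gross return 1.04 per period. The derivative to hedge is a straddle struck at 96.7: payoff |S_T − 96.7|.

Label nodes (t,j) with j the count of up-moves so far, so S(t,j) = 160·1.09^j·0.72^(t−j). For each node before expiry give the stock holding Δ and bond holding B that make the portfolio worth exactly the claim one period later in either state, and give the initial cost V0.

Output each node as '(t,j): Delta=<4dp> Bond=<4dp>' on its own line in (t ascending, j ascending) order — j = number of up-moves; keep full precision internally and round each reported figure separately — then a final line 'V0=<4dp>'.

Risk-neutral probability p* = (R−d)/(u−d) = (1.04−0.72)/(1.09−0.72) = 0.8649.
Terminal payoffs: V(2,0)=13.7560, V(2,1)=28.8680, V(2,2)=93.3960
(1,0): S=115.2000. Δ = (V_up−V_dn)/(S_up−S_dn) = (28.8680−13.7560)/(125.5680−82.9440) = 0.3545. V = [p*·28.8680 + (1−p*)·13.7560]/1.04 = 25.7941. B = V − Δ·S = -15.0492.
(1,1): S=174.4000. Δ = (V_up−V_dn)/(S_up−S_dn) = (93.3960−28.8680)/(190.0960−125.5680) = 1.0000. V = [p*·93.3960 + (1−p*)·28.8680]/1.04 = 81.4192. B = V − Δ·S = -92.9808.
(0,0): S=160.0000. Δ = (V_up−V_dn)/(S_up−S_dn) = (81.4192−25.7941)/(174.4000−115.2000) = 0.9396. V = [p*·81.4192 + (1−p*)·25.7941]/1.04 = 71.0599. B = V − Δ·S = -79.2783.
Root portfolio cost Δ·160+B reproduces V0=71.0599.

(0,0): Delta=0.9396 Bond=-79.2783
(1,0): Delta=0.3545 Bond=-15.0492
(1,1): Delta=1.0000 Bond=-92.9808
V0=71.0599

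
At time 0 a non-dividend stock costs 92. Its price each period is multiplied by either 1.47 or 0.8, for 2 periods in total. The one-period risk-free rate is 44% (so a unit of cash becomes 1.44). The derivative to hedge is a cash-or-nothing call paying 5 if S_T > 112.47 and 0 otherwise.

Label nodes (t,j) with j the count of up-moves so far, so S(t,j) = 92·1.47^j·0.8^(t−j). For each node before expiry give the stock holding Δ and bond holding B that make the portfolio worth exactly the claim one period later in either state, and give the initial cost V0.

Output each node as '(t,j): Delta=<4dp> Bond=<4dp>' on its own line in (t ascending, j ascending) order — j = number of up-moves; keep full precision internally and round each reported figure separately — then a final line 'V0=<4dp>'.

(0,0): Delta=0.0538 Bond=-2.7502
(1,0): Delta=0.0000 Bond=0.0000
(1,1): Delta=0.0552 Bond=-4.1459
V0=2.2002

No-arbitrage ⇒ martingale measure with p* = (R−d)/(u−d) = 0.9552.
Terminal payoffs: V(2,0)=0.0000, V(2,1)=0.0000, V(2,2)=5.0000
(1,0): S=73.6000. Δ = (V_up−V_dn)/(S_up−S_dn) = (0.0000−0.0000)/(108.1920−58.8800) = 0.0000. V = [p*·0.0000 + (1−p*)·0.0000]/1.44 = 0.0000. B = V − Δ·S = 0.0000.
(1,1): S=135.2400. Δ = (V_up−V_dn)/(S_up−S_dn) = (5.0000−0.0000)/(198.8028−108.1920) = 0.0552. V = [p*·5.0000 + (1−p*)·0.0000]/1.44 = 3.3167. B = V − Δ·S = -4.1459.
(0,0): S=92.0000. Δ = (V_up−V_dn)/(S_up−S_dn) = (3.3167−0.0000)/(135.2400−73.6000) = 0.0538. V = [p*·3.3167 + (1−p*)·0.0000]/1.44 = 2.2002. B = V − Δ·S = -2.7502.
Root portfolio cost Δ·92+B reproduces V0=2.2002.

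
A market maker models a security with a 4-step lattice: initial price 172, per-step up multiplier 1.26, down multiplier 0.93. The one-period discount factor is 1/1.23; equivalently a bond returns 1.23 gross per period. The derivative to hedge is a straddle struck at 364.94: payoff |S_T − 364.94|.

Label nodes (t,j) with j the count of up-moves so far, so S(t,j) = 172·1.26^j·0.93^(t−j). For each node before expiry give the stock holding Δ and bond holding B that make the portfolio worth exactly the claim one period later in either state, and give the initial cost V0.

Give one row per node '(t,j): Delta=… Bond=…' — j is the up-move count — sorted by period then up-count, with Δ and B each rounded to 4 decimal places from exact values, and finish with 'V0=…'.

(0,0): Delta=-0.0243 Bond=32.5572
(1,0): Delta=-1.0000 Bond=196.1129
(1,1): Delta=0.0477 Bond=24.4386
(2,0): Delta=-1.0000 Bond=241.2189
(2,1): Delta=-1.0000 Bond=241.2189
(2,2): Delta=0.1250 Bond=8.9436
(3,0): Delta=-1.0000 Bond=296.6992
(3,1): Delta=-1.0000 Bond=296.6992
(3,2): Delta=-1.0000 Bond=296.6992
(3,3): Delta=0.2080 Bond=-17.5693
V0=28.3717

The replicating-portfolio and risk-neutral prices coincide; use p* = (1.23−0.93)/(1.26−0.93) = 0.9091 for the latter.
Terminal payoffs: V(4,0)=236.2751, V(4,1)=190.6198, V(4,2)=128.7642, V(4,3)=44.9599, V(4,4)=68.5815
  t=3,j=0: stock 138.3494 → up 174.3202 (V=190.6198), down 128.6649 (V=236.2751). Price 158.3498; hedge Δ=-1.0000, bond B=296.6992.
  t=3,j=1: stock 187.4411 → up 236.1758 (V=128.7642), down 174.3202 (V=190.6198). Price 109.2581; hedge Δ=-1.0000, bond B=296.6992.
  t=3,j=2: stock 253.9525 → up 319.9801 (V=44.9599), down 236.1758 (V=128.7642). Price 42.7467; hedge Δ=-1.0000, bond B=296.6992.
  t=3,j=3: stock 344.0647 → up 433.5215 (V=68.5815), down 319.9801 (V=44.9599). Price 54.0114; hedge Δ=0.2080, bond B=-17.5693.
  t=2,j=0: stock 148.7628 → up 187.4411 (V=109.2581), down 138.3494 (V=158.3498). Price 92.4561; hedge Δ=-1.0000, bond B=241.2189.
  t=2,j=1: stock 201.5496 → up 253.9525 (V=42.7467), down 187.4411 (V=109.2581). Price 39.6693; hedge Δ=-1.0000, bond B=241.2189.
  t=2,j=2: stock 273.0672 → up 344.0647 (V=54.0114), down 253.9525 (V=42.7467). Price 43.0792; hedge Δ=0.1250, bond B=8.9436.
  t=1,j=0: stock 159.9600 → up 201.5496 (V=39.6693), down 148.7628 (V=92.4561). Price 36.1529; hedge Δ=-1.0000, bond B=196.1129.
  t=1,j=1: stock 216.7200 → up 273.0672 (V=43.0792), down 201.5496 (V=39.6693). Price 34.7717; hedge Δ=0.0477, bond B=24.4386.
  t=0,j=0: stock 172.0000 → up 216.7200 (V=34.7717), down 159.9600 (V=36.1529). Price 28.3717; hedge Δ=-0.0243, bond B=32.5572.
The time-0 hedge costs 28.3717, which is the no-arbitrage price.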